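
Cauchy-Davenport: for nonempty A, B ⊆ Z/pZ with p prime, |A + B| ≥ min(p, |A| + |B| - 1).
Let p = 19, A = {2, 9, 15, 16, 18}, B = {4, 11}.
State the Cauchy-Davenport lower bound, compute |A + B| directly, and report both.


Cauchy-Davenport: |A + B| ≥ min(p, |A| + |B| - 1) for A, B nonempty in Z/pZ.
|A| = 5, |B| = 2, p = 19.
CD lower bound = min(19, 5 + 2 - 1) = min(19, 6) = 6.
Compute A + B mod 19 directly:
a = 2: 2+4=6, 2+11=13
a = 9: 9+4=13, 9+11=1
a = 15: 15+4=0, 15+11=7
a = 16: 16+4=1, 16+11=8
a = 18: 18+4=3, 18+11=10
A + B = {0, 1, 3, 6, 7, 8, 10, 13}, so |A + B| = 8.
Verify: 8 ≥ 6? Yes ✓.

CD lower bound = 6, actual |A + B| = 8.


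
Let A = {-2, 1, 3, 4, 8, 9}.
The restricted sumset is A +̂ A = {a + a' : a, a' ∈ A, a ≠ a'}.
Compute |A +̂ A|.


Restricted sumset: A +̂ A = {a + a' : a ∈ A, a' ∈ A, a ≠ a'}.
Equivalently, take A + A and drop any sum 2a that is achievable ONLY as a + a for a ∈ A (i.e. sums representable only with equal summands).
Enumerate pairs (a, a') with a < a' (symmetric, so each unordered pair gives one sum; this covers all a ≠ a'):
  -2 + 1 = -1
  -2 + 3 = 1
  -2 + 4 = 2
  -2 + 8 = 6
  -2 + 9 = 7
  1 + 3 = 4
  1 + 4 = 5
  1 + 8 = 9
  1 + 9 = 10
  3 + 4 = 7
  3 + 8 = 11
  3 + 9 = 12
  4 + 8 = 12
  4 + 9 = 13
  8 + 9 = 17
Collected distinct sums: {-1, 1, 2, 4, 5, 6, 7, 9, 10, 11, 12, 13, 17}
|A +̂ A| = 13
(Reference bound: |A +̂ A| ≥ 2|A| - 3 for |A| ≥ 2, with |A| = 6 giving ≥ 9.)

|A +̂ A| = 13


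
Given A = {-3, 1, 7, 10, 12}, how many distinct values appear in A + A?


A + A = {a + a' : a, a' ∈ A}; |A| = 5.
General bounds: 2|A| - 1 ≤ |A + A| ≤ |A|(|A|+1)/2, i.e. 9 ≤ |A + A| ≤ 15.
Lower bound 2|A|-1 is attained iff A is an arithmetic progression.
Enumerate sums a + a' for a ≤ a' (symmetric, so this suffices):
a = -3: -3+-3=-6, -3+1=-2, -3+7=4, -3+10=7, -3+12=9
a = 1: 1+1=2, 1+7=8, 1+10=11, 1+12=13
a = 7: 7+7=14, 7+10=17, 7+12=19
a = 10: 10+10=20, 10+12=22
a = 12: 12+12=24
Distinct sums: {-6, -2, 2, 4, 7, 8, 9, 11, 13, 14, 17, 19, 20, 22, 24}
|A + A| = 15

|A + A| = 15


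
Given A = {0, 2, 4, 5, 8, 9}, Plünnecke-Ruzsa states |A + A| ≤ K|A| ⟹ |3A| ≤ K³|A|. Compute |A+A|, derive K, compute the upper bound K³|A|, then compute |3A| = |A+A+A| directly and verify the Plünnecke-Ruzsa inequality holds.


|A| = 6.
Step 1: Compute A + A by enumerating all 36 pairs.
A + A = {0, 2, 4, 5, 6, 7, 8, 9, 10, 11, 12, 13, 14, 16, 17, 18}, so |A + A| = 16.
Step 2: Doubling constant K = |A + A|/|A| = 16/6 = 16/6 ≈ 2.6667.
Step 3: Plünnecke-Ruzsa gives |3A| ≤ K³·|A| = (2.6667)³ · 6 ≈ 113.7778.
Step 4: Compute 3A = A + A + A directly by enumerating all triples (a,b,c) ∈ A³; |3A| = 26.
Step 5: Check 26 ≤ 113.7778? Yes ✓.

K = 16/6, Plünnecke-Ruzsa bound K³|A| ≈ 113.7778, |3A| = 26, inequality holds.


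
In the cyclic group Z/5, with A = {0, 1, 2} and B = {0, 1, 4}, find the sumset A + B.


Work in Z/5Z: reduce every sum a + b modulo 5.
Enumerate all 9 pairs:
a = 0: 0+0=0, 0+1=1, 0+4=4
a = 1: 1+0=1, 1+1=2, 1+4=0
a = 2: 2+0=2, 2+1=3, 2+4=1
Distinct residues collected: {0, 1, 2, 3, 4}
|A + B| = 5 (out of 5 total residues).

A + B = {0, 1, 2, 3, 4}


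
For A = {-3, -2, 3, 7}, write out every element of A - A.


A - A = {a - a' : a, a' ∈ A}.
Compute a - a' for each ordered pair (a, a'):
a = -3: -3--3=0, -3--2=-1, -3-3=-6, -3-7=-10
a = -2: -2--3=1, -2--2=0, -2-3=-5, -2-7=-9
a = 3: 3--3=6, 3--2=5, 3-3=0, 3-7=-4
a = 7: 7--3=10, 7--2=9, 7-3=4, 7-7=0
Collecting distinct values (and noting 0 appears from a-a):
A - A = {-10, -9, -6, -5, -4, -1, 0, 1, 4, 5, 6, 9, 10}
|A - A| = 13

A - A = {-10, -9, -6, -5, -4, -1, 0, 1, 4, 5, 6, 9, 10}


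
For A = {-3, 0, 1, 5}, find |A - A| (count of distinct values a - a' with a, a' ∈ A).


A - A = {a - a' : a, a' ∈ A}; |A| = 4.
Bounds: 2|A|-1 ≤ |A - A| ≤ |A|² - |A| + 1, i.e. 7 ≤ |A - A| ≤ 13.
Note: 0 ∈ A - A always (from a - a). The set is symmetric: if d ∈ A - A then -d ∈ A - A.
Enumerate nonzero differences d = a - a' with a > a' (then include -d):
Positive differences: {1, 3, 4, 5, 8}
Full difference set: {0} ∪ (positive diffs) ∪ (negative diffs).
|A - A| = 1 + 2·5 = 11 (matches direct enumeration: 11).

|A - A| = 11


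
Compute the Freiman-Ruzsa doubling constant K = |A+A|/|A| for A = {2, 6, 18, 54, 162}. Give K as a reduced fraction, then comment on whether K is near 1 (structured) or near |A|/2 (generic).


|A| = 5.
Compute A + A by enumerating all 25 pairs.
A + A = {4, 8, 12, 20, 24, 36, 56, 60, 72, 108, 164, 168, 180, 216, 324}, so |A + A| = 15.
K = |A + A| / |A| = 15/5 = 3/1 ≈ 3.0000.
Reference: AP of size 5 gives K = 9/5 ≈ 1.8000; a fully generic set of size 5 gives K ≈ 3.0000.

|A| = 5, |A + A| = 15, K = 15/5 = 3/1.


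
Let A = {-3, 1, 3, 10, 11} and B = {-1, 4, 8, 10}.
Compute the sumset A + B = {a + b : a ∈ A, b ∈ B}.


A + B = {a + b : a ∈ A, b ∈ B}.
Enumerate all |A|·|B| = 5·4 = 20 pairs (a, b) and collect distinct sums.
a = -3: -3+-1=-4, -3+4=1, -3+8=5, -3+10=7
a = 1: 1+-1=0, 1+4=5, 1+8=9, 1+10=11
a = 3: 3+-1=2, 3+4=7, 3+8=11, 3+10=13
a = 10: 10+-1=9, 10+4=14, 10+8=18, 10+10=20
a = 11: 11+-1=10, 11+4=15, 11+8=19, 11+10=21
Collecting distinct sums: A + B = {-4, 0, 1, 2, 5, 7, 9, 10, 11, 13, 14, 15, 18, 19, 20, 21}
|A + B| = 16

A + B = {-4, 0, 1, 2, 5, 7, 9, 10, 11, 13, 14, 15, 18, 19, 20, 21}


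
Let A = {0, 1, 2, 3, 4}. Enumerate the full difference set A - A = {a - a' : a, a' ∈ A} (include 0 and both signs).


A - A = {a - a' : a, a' ∈ A}.
Compute a - a' for each ordered pair (a, a'):
a = 0: 0-0=0, 0-1=-1, 0-2=-2, 0-3=-3, 0-4=-4
a = 1: 1-0=1, 1-1=0, 1-2=-1, 1-3=-2, 1-4=-3
a = 2: 2-0=2, 2-1=1, 2-2=0, 2-3=-1, 2-4=-2
a = 3: 3-0=3, 3-1=2, 3-2=1, 3-3=0, 3-4=-1
a = 4: 4-0=4, 4-1=3, 4-2=2, 4-3=1, 4-4=0
Collecting distinct values (and noting 0 appears from a-a):
A - A = {-4, -3, -2, -1, 0, 1, 2, 3, 4}
|A - A| = 9

A - A = {-4, -3, -2, -1, 0, 1, 2, 3, 4}


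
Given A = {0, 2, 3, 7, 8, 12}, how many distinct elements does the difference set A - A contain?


A - A = {a - a' : a, a' ∈ A}; |A| = 6.
Bounds: 2|A|-1 ≤ |A - A| ≤ |A|² - |A| + 1, i.e. 11 ≤ |A - A| ≤ 31.
Note: 0 ∈ A - A always (from a - a). The set is symmetric: if d ∈ A - A then -d ∈ A - A.
Enumerate nonzero differences d = a - a' with a > a' (then include -d):
Positive differences: {1, 2, 3, 4, 5, 6, 7, 8, 9, 10, 12}
Full difference set: {0} ∪ (positive diffs) ∪ (negative diffs).
|A - A| = 1 + 2·11 = 23 (matches direct enumeration: 23).

|A - A| = 23


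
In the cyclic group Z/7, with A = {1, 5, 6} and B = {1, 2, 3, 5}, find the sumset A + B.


Work in Z/7Z: reduce every sum a + b modulo 7.
Enumerate all 12 pairs:
a = 1: 1+1=2, 1+2=3, 1+3=4, 1+5=6
a = 5: 5+1=6, 5+2=0, 5+3=1, 5+5=3
a = 6: 6+1=0, 6+2=1, 6+3=2, 6+5=4
Distinct residues collected: {0, 1, 2, 3, 4, 6}
|A + B| = 6 (out of 7 total residues).

A + B = {0, 1, 2, 3, 4, 6}


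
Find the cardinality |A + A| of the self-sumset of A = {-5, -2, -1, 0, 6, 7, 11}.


A + A = {a + a' : a, a' ∈ A}; |A| = 7.
General bounds: 2|A| - 1 ≤ |A + A| ≤ |A|(|A|+1)/2, i.e. 13 ≤ |A + A| ≤ 28.
Lower bound 2|A|-1 is attained iff A is an arithmetic progression.
Enumerate sums a + a' for a ≤ a' (symmetric, so this suffices):
a = -5: -5+-5=-10, -5+-2=-7, -5+-1=-6, -5+0=-5, -5+6=1, -5+7=2, -5+11=6
a = -2: -2+-2=-4, -2+-1=-3, -2+0=-2, -2+6=4, -2+7=5, -2+11=9
a = -1: -1+-1=-2, -1+0=-1, -1+6=5, -1+7=6, -1+11=10
a = 0: 0+0=0, 0+6=6, 0+7=7, 0+11=11
a = 6: 6+6=12, 6+7=13, 6+11=17
a = 7: 7+7=14, 7+11=18
a = 11: 11+11=22
Distinct sums: {-10, -7, -6, -5, -4, -3, -2, -1, 0, 1, 2, 4, 5, 6, 7, 9, 10, 11, 12, 13, 14, 17, 18, 22}
|A + A| = 24

|A + A| = 24


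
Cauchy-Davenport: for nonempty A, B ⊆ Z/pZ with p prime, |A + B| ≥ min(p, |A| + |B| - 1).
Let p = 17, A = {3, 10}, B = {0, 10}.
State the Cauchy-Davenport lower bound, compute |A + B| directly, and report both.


Cauchy-Davenport: |A + B| ≥ min(p, |A| + |B| - 1) for A, B nonempty in Z/pZ.
|A| = 2, |B| = 2, p = 17.
CD lower bound = min(17, 2 + 2 - 1) = min(17, 3) = 3.
Compute A + B mod 17 directly:
a = 3: 3+0=3, 3+10=13
a = 10: 10+0=10, 10+10=3
A + B = {3, 10, 13}, so |A + B| = 3.
Verify: 3 ≥ 3? Yes ✓.

CD lower bound = 3, actual |A + B| = 3.


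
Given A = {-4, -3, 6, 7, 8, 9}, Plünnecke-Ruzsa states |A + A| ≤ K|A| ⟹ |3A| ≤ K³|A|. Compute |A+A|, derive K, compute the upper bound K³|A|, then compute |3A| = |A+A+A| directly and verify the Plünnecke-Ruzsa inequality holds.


|A| = 6.
Step 1: Compute A + A by enumerating all 36 pairs.
A + A = {-8, -7, -6, 2, 3, 4, 5, 6, 12, 13, 14, 15, 16, 17, 18}, so |A + A| = 15.
Step 2: Doubling constant K = |A + A|/|A| = 15/6 = 15/6 ≈ 2.5000.
Step 3: Plünnecke-Ruzsa gives |3A| ≤ K³·|A| = (2.5000)³ · 6 ≈ 93.7500.
Step 4: Compute 3A = A + A + A directly by enumerating all triples (a,b,c) ∈ A³; |3A| = 28.
Step 5: Check 28 ≤ 93.7500? Yes ✓.

K = 15/6, Plünnecke-Ruzsa bound K³|A| ≈ 93.7500, |3A| = 28, inequality holds.


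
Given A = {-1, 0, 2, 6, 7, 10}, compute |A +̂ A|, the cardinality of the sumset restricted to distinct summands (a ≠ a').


Restricted sumset: A +̂ A = {a + a' : a ∈ A, a' ∈ A, a ≠ a'}.
Equivalently, take A + A and drop any sum 2a that is achievable ONLY as a + a for a ∈ A (i.e. sums representable only with equal summands).
Enumerate pairs (a, a') with a < a' (symmetric, so each unordered pair gives one sum; this covers all a ≠ a'):
  -1 + 0 = -1
  -1 + 2 = 1
  -1 + 6 = 5
  -1 + 7 = 6
  -1 + 10 = 9
  0 + 2 = 2
  0 + 6 = 6
  0 + 7 = 7
  0 + 10 = 10
  2 + 6 = 8
  2 + 7 = 9
  2 + 10 = 12
  6 + 7 = 13
  6 + 10 = 16
  7 + 10 = 17
Collected distinct sums: {-1, 1, 2, 5, 6, 7, 8, 9, 10, 12, 13, 16, 17}
|A +̂ A| = 13
(Reference bound: |A +̂ A| ≥ 2|A| - 3 for |A| ≥ 2, with |A| = 6 giving ≥ 9.)

|A +̂ A| = 13


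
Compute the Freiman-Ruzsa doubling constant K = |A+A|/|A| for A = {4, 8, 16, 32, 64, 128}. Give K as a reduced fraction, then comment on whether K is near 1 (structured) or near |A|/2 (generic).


|A| = 6.
Compute A + A by enumerating all 36 pairs.
A + A = {8, 12, 16, 20, 24, 32, 36, 40, 48, 64, 68, 72, 80, 96, 128, 132, 136, 144, 160, 192, 256}, so |A + A| = 21.
K = |A + A| / |A| = 21/6 = 7/2 ≈ 3.5000.
Reference: AP of size 6 gives K = 11/6 ≈ 1.8333; a fully generic set of size 6 gives K ≈ 3.5000.

|A| = 6, |A + A| = 21, K = 21/6 = 7/2.


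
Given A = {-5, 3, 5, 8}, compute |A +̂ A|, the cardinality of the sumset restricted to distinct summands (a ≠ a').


Restricted sumset: A +̂ A = {a + a' : a ∈ A, a' ∈ A, a ≠ a'}.
Equivalently, take A + A and drop any sum 2a that is achievable ONLY as a + a for a ∈ A (i.e. sums representable only with equal summands).
Enumerate pairs (a, a') with a < a' (symmetric, so each unordered pair gives one sum; this covers all a ≠ a'):
  -5 + 3 = -2
  -5 + 5 = 0
  -5 + 8 = 3
  3 + 5 = 8
  3 + 8 = 11
  5 + 8 = 13
Collected distinct sums: {-2, 0, 3, 8, 11, 13}
|A +̂ A| = 6
(Reference bound: |A +̂ A| ≥ 2|A| - 3 for |A| ≥ 2, with |A| = 4 giving ≥ 5.)

|A +̂ A| = 6


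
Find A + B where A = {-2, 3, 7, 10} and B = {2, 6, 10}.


A + B = {a + b : a ∈ A, b ∈ B}.
Enumerate all |A|·|B| = 4·3 = 12 pairs (a, b) and collect distinct sums.
a = -2: -2+2=0, -2+6=4, -2+10=8
a = 3: 3+2=5, 3+6=9, 3+10=13
a = 7: 7+2=9, 7+6=13, 7+10=17
a = 10: 10+2=12, 10+6=16, 10+10=20
Collecting distinct sums: A + B = {0, 4, 5, 8, 9, 12, 13, 16, 17, 20}
|A + B| = 10

A + B = {0, 4, 5, 8, 9, 12, 13, 16, 17, 20}


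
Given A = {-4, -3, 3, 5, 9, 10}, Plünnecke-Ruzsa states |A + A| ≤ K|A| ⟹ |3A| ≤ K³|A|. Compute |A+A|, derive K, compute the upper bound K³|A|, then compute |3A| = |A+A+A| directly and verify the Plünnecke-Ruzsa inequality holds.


|A| = 6.
Step 1: Compute A + A by enumerating all 36 pairs.
A + A = {-8, -7, -6, -1, 0, 1, 2, 5, 6, 7, 8, 10, 12, 13, 14, 15, 18, 19, 20}, so |A + A| = 19.
Step 2: Doubling constant K = |A + A|/|A| = 19/6 = 19/6 ≈ 3.1667.
Step 3: Plünnecke-Ruzsa gives |3A| ≤ K³·|A| = (3.1667)³ · 6 ≈ 190.5278.
Step 4: Compute 3A = A + A + A directly by enumerating all triples (a,b,c) ∈ A³; |3A| = 38.
Step 5: Check 38 ≤ 190.5278? Yes ✓.

K = 19/6, Plünnecke-Ruzsa bound K³|A| ≈ 190.5278, |3A| = 38, inequality holds.


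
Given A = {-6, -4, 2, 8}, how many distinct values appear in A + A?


A + A = {a + a' : a, a' ∈ A}; |A| = 4.
General bounds: 2|A| - 1 ≤ |A + A| ≤ |A|(|A|+1)/2, i.e. 7 ≤ |A + A| ≤ 10.
Lower bound 2|A|-1 is attained iff A is an arithmetic progression.
Enumerate sums a + a' for a ≤ a' (symmetric, so this suffices):
a = -6: -6+-6=-12, -6+-4=-10, -6+2=-4, -6+8=2
a = -4: -4+-4=-8, -4+2=-2, -4+8=4
a = 2: 2+2=4, 2+8=10
a = 8: 8+8=16
Distinct sums: {-12, -10, -8, -4, -2, 2, 4, 10, 16}
|A + A| = 9

|A + A| = 9


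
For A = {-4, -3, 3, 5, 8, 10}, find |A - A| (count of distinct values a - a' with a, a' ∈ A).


A - A = {a - a' : a, a' ∈ A}; |A| = 6.
Bounds: 2|A|-1 ≤ |A - A| ≤ |A|² - |A| + 1, i.e. 11 ≤ |A - A| ≤ 31.
Note: 0 ∈ A - A always (from a - a). The set is symmetric: if d ∈ A - A then -d ∈ A - A.
Enumerate nonzero differences d = a - a' with a > a' (then include -d):
Positive differences: {1, 2, 3, 5, 6, 7, 8, 9, 11, 12, 13, 14}
Full difference set: {0} ∪ (positive diffs) ∪ (negative diffs).
|A - A| = 1 + 2·12 = 25 (matches direct enumeration: 25).

|A - A| = 25


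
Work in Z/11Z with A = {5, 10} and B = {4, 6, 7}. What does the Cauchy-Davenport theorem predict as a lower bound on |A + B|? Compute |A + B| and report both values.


Cauchy-Davenport: |A + B| ≥ min(p, |A| + |B| - 1) for A, B nonempty in Z/pZ.
|A| = 2, |B| = 3, p = 11.
CD lower bound = min(11, 2 + 3 - 1) = min(11, 4) = 4.
Compute A + B mod 11 directly:
a = 5: 5+4=9, 5+6=0, 5+7=1
a = 10: 10+4=3, 10+6=5, 10+7=6
A + B = {0, 1, 3, 5, 6, 9}, so |A + B| = 6.
Verify: 6 ≥ 4? Yes ✓.

CD lower bound = 4, actual |A + B| = 6.


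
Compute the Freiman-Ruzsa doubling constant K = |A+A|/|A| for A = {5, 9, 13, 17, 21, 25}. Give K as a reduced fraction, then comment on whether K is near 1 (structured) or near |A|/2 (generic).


|A| = 6.
Compute A + A by enumerating all 36 pairs.
A + A = {10, 14, 18, 22, 26, 30, 34, 38, 42, 46, 50}, so |A + A| = 11.
K = |A + A| / |A| = 11/6 (already in lowest terms) ≈ 1.8333.
Reference: AP of size 6 gives K = 11/6 ≈ 1.8333; a fully generic set of size 6 gives K ≈ 3.5000.

|A| = 6, |A + A| = 11, K = 11/6.


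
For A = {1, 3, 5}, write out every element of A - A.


A - A = {a - a' : a, a' ∈ A}.
Compute a - a' for each ordered pair (a, a'):
a = 1: 1-1=0, 1-3=-2, 1-5=-4
a = 3: 3-1=2, 3-3=0, 3-5=-2
a = 5: 5-1=4, 5-3=2, 5-5=0
Collecting distinct values (and noting 0 appears from a-a):
A - A = {-4, -2, 0, 2, 4}
|A - A| = 5

A - A = {-4, -2, 0, 2, 4}


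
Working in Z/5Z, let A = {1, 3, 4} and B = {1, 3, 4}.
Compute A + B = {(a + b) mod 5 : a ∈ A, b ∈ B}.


Work in Z/5Z: reduce every sum a + b modulo 5.
Enumerate all 9 pairs:
a = 1: 1+1=2, 1+3=4, 1+4=0
a = 3: 3+1=4, 3+3=1, 3+4=2
a = 4: 4+1=0, 4+3=2, 4+4=3
Distinct residues collected: {0, 1, 2, 3, 4}
|A + B| = 5 (out of 5 total residues).

A + B = {0, 1, 2, 3, 4}


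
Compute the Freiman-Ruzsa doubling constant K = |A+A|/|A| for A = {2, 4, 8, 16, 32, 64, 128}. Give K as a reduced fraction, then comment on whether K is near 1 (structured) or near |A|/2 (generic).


|A| = 7.
Compute A + A by enumerating all 49 pairs.
A + A = {4, 6, 8, 10, 12, 16, 18, 20, 24, 32, 34, 36, 40, 48, 64, 66, 68, 72, 80, 96, 128, 130, 132, 136, 144, 160, 192, 256}, so |A + A| = 28.
K = |A + A| / |A| = 28/7 = 4/1 ≈ 4.0000.
Reference: AP of size 7 gives K = 13/7 ≈ 1.8571; a fully generic set of size 7 gives K ≈ 4.0000.

|A| = 7, |A + A| = 28, K = 28/7 = 4/1.


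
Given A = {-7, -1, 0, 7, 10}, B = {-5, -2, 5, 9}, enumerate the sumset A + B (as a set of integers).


A + B = {a + b : a ∈ A, b ∈ B}.
Enumerate all |A|·|B| = 5·4 = 20 pairs (a, b) and collect distinct sums.
a = -7: -7+-5=-12, -7+-2=-9, -7+5=-2, -7+9=2
a = -1: -1+-5=-6, -1+-2=-3, -1+5=4, -1+9=8
a = 0: 0+-5=-5, 0+-2=-2, 0+5=5, 0+9=9
a = 7: 7+-5=2, 7+-2=5, 7+5=12, 7+9=16
a = 10: 10+-5=5, 10+-2=8, 10+5=15, 10+9=19
Collecting distinct sums: A + B = {-12, -9, -6, -5, -3, -2, 2, 4, 5, 8, 9, 12, 15, 16, 19}
|A + B| = 15

A + B = {-12, -9, -6, -5, -3, -2, 2, 4, 5, 8, 9, 12, 15, 16, 19}


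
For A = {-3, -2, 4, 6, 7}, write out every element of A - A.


A - A = {a - a' : a, a' ∈ A}.
Compute a - a' for each ordered pair (a, a'):
a = -3: -3--3=0, -3--2=-1, -3-4=-7, -3-6=-9, -3-7=-10
a = -2: -2--3=1, -2--2=0, -2-4=-6, -2-6=-8, -2-7=-9
a = 4: 4--3=7, 4--2=6, 4-4=0, 4-6=-2, 4-7=-3
a = 6: 6--3=9, 6--2=8, 6-4=2, 6-6=0, 6-7=-1
a = 7: 7--3=10, 7--2=9, 7-4=3, 7-6=1, 7-7=0
Collecting distinct values (and noting 0 appears from a-a):
A - A = {-10, -9, -8, -7, -6, -3, -2, -1, 0, 1, 2, 3, 6, 7, 8, 9, 10}
|A - A| = 17

A - A = {-10, -9, -8, -7, -6, -3, -2, -1, 0, 1, 2, 3, 6, 7, 8, 9, 10}


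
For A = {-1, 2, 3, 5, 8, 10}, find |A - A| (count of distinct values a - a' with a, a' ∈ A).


A - A = {a - a' : a, a' ∈ A}; |A| = 6.
Bounds: 2|A|-1 ≤ |A - A| ≤ |A|² - |A| + 1, i.e. 11 ≤ |A - A| ≤ 31.
Note: 0 ∈ A - A always (from a - a). The set is symmetric: if d ∈ A - A then -d ∈ A - A.
Enumerate nonzero differences d = a - a' with a > a' (then include -d):
Positive differences: {1, 2, 3, 4, 5, 6, 7, 8, 9, 11}
Full difference set: {0} ∪ (positive diffs) ∪ (negative diffs).
|A - A| = 1 + 2·10 = 21 (matches direct enumeration: 21).

|A - A| = 21


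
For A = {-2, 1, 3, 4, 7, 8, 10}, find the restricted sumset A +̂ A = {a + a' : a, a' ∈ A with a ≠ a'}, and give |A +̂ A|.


Restricted sumset: A +̂ A = {a + a' : a ∈ A, a' ∈ A, a ≠ a'}.
Equivalently, take A + A and drop any sum 2a that is achievable ONLY as a + a for a ∈ A (i.e. sums representable only with equal summands).
Enumerate pairs (a, a') with a < a' (symmetric, so each unordered pair gives one sum; this covers all a ≠ a'):
  -2 + 1 = -1
  -2 + 3 = 1
  -2 + 4 = 2
  -2 + 7 = 5
  -2 + 8 = 6
  -2 + 10 = 8
  1 + 3 = 4
  1 + 4 = 5
  1 + 7 = 8
  1 + 8 = 9
  1 + 10 = 11
  3 + 4 = 7
  3 + 7 = 10
  3 + 8 = 11
  3 + 10 = 13
  4 + 7 = 11
  4 + 8 = 12
  4 + 10 = 14
  7 + 8 = 15
  7 + 10 = 17
  8 + 10 = 18
Collected distinct sums: {-1, 1, 2, 4, 5, 6, 7, 8, 9, 10, 11, 12, 13, 14, 15, 17, 18}
|A +̂ A| = 17
(Reference bound: |A +̂ A| ≥ 2|A| - 3 for |A| ≥ 2, with |A| = 7 giving ≥ 11.)

|A +̂ A| = 17


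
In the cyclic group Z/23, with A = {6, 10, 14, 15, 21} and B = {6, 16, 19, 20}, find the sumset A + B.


Work in Z/23Z: reduce every sum a + b modulo 23.
Enumerate all 20 pairs:
a = 6: 6+6=12, 6+16=22, 6+19=2, 6+20=3
a = 10: 10+6=16, 10+16=3, 10+19=6, 10+20=7
a = 14: 14+6=20, 14+16=7, 14+19=10, 14+20=11
a = 15: 15+6=21, 15+16=8, 15+19=11, 15+20=12
a = 21: 21+6=4, 21+16=14, 21+19=17, 21+20=18
Distinct residues collected: {2, 3, 4, 6, 7, 8, 10, 11, 12, 14, 16, 17, 18, 20, 21, 22}
|A + B| = 16 (out of 23 total residues).

A + B = {2, 3, 4, 6, 7, 8, 10, 11, 12, 14, 16, 17, 18, 20, 21, 22}


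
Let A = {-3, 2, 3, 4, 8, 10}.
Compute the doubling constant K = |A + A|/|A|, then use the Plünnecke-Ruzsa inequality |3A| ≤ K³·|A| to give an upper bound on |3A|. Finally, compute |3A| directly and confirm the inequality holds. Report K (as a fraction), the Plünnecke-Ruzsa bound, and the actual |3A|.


|A| = 6.
Step 1: Compute A + A by enumerating all 36 pairs.
A + A = {-6, -1, 0, 1, 4, 5, 6, 7, 8, 10, 11, 12, 13, 14, 16, 18, 20}, so |A + A| = 17.
Step 2: Doubling constant K = |A + A|/|A| = 17/6 = 17/6 ≈ 2.8333.
Step 3: Plünnecke-Ruzsa gives |3A| ≤ K³·|A| = (2.8333)³ · 6 ≈ 136.4722.
Step 4: Compute 3A = A + A + A directly by enumerating all triples (a,b,c) ∈ A³; |3A| = 31.
Step 5: Check 31 ≤ 136.4722? Yes ✓.

K = 17/6, Plünnecke-Ruzsa bound K³|A| ≈ 136.4722, |3A| = 31, inequality holds.


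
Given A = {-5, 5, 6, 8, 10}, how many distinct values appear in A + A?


A + A = {a + a' : a, a' ∈ A}; |A| = 5.
General bounds: 2|A| - 1 ≤ |A + A| ≤ |A|(|A|+1)/2, i.e. 9 ≤ |A + A| ≤ 15.
Lower bound 2|A|-1 is attained iff A is an arithmetic progression.
Enumerate sums a + a' for a ≤ a' (symmetric, so this suffices):
a = -5: -5+-5=-10, -5+5=0, -5+6=1, -5+8=3, -5+10=5
a = 5: 5+5=10, 5+6=11, 5+8=13, 5+10=15
a = 6: 6+6=12, 6+8=14, 6+10=16
a = 8: 8+8=16, 8+10=18
a = 10: 10+10=20
Distinct sums: {-10, 0, 1, 3, 5, 10, 11, 12, 13, 14, 15, 16, 18, 20}
|A + A| = 14

|A + A| = 14


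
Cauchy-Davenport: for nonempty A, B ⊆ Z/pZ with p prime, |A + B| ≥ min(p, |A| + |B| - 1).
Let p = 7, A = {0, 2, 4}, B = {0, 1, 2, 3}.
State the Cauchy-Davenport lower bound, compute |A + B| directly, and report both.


Cauchy-Davenport: |A + B| ≥ min(p, |A| + |B| - 1) for A, B nonempty in Z/pZ.
|A| = 3, |B| = 4, p = 7.
CD lower bound = min(7, 3 + 4 - 1) = min(7, 6) = 6.
Compute A + B mod 7 directly:
a = 0: 0+0=0, 0+1=1, 0+2=2, 0+3=3
a = 2: 2+0=2, 2+1=3, 2+2=4, 2+3=5
a = 4: 4+0=4, 4+1=5, 4+2=6, 4+3=0
A + B = {0, 1, 2, 3, 4, 5, 6}, so |A + B| = 7.
Verify: 7 ≥ 6? Yes ✓.

CD lower bound = 6, actual |A + B| = 7.


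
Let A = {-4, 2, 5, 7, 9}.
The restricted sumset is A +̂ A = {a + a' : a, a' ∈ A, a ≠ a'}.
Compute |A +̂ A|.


Restricted sumset: A +̂ A = {a + a' : a ∈ A, a' ∈ A, a ≠ a'}.
Equivalently, take A + A and drop any sum 2a that is achievable ONLY as a + a for a ∈ A (i.e. sums representable only with equal summands).
Enumerate pairs (a, a') with a < a' (symmetric, so each unordered pair gives one sum; this covers all a ≠ a'):
  -4 + 2 = -2
  -4 + 5 = 1
  -4 + 7 = 3
  -4 + 9 = 5
  2 + 5 = 7
  2 + 7 = 9
  2 + 9 = 11
  5 + 7 = 12
  5 + 9 = 14
  7 + 9 = 16
Collected distinct sums: {-2, 1, 3, 5, 7, 9, 11, 12, 14, 16}
|A +̂ A| = 10
(Reference bound: |A +̂ A| ≥ 2|A| - 3 for |A| ≥ 2, with |A| = 5 giving ≥ 7.)

|A +̂ A| = 10


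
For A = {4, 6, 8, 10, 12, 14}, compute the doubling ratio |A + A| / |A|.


|A| = 6.
Compute A + A by enumerating all 36 pairs.
A + A = {8, 10, 12, 14, 16, 18, 20, 22, 24, 26, 28}, so |A + A| = 11.
K = |A + A| / |A| = 11/6 (already in lowest terms) ≈ 1.8333.
Reference: AP of size 6 gives K = 11/6 ≈ 1.8333; a fully generic set of size 6 gives K ≈ 3.5000.

|A| = 6, |A + A| = 11, K = 11/6.


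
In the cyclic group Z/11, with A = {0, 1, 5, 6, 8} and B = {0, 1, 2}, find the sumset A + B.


Work in Z/11Z: reduce every sum a + b modulo 11.
Enumerate all 15 pairs:
a = 0: 0+0=0, 0+1=1, 0+2=2
a = 1: 1+0=1, 1+1=2, 1+2=3
a = 5: 5+0=5, 5+1=6, 5+2=7
a = 6: 6+0=6, 6+1=7, 6+2=8
a = 8: 8+0=8, 8+1=9, 8+2=10
Distinct residues collected: {0, 1, 2, 3, 5, 6, 7, 8, 9, 10}
|A + B| = 10 (out of 11 total residues).

A + B = {0, 1, 2, 3, 5, 6, 7, 8, 9, 10}


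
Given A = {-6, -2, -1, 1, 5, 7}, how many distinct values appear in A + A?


A + A = {a + a' : a, a' ∈ A}; |A| = 6.
General bounds: 2|A| - 1 ≤ |A + A| ≤ |A|(|A|+1)/2, i.e. 11 ≤ |A + A| ≤ 21.
Lower bound 2|A|-1 is attained iff A is an arithmetic progression.
Enumerate sums a + a' for a ≤ a' (symmetric, so this suffices):
a = -6: -6+-6=-12, -6+-2=-8, -6+-1=-7, -6+1=-5, -6+5=-1, -6+7=1
a = -2: -2+-2=-4, -2+-1=-3, -2+1=-1, -2+5=3, -2+7=5
a = -1: -1+-1=-2, -1+1=0, -1+5=4, -1+7=6
a = 1: 1+1=2, 1+5=6, 1+7=8
a = 5: 5+5=10, 5+7=12
a = 7: 7+7=14
Distinct sums: {-12, -8, -7, -5, -4, -3, -2, -1, 0, 1, 2, 3, 4, 5, 6, 8, 10, 12, 14}
|A + A| = 19

|A + A| = 19


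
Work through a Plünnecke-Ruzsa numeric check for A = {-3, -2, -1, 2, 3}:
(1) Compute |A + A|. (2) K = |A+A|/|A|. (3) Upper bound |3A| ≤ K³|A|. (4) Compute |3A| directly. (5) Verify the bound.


|A| = 5.
Step 1: Compute A + A by enumerating all 25 pairs.
A + A = {-6, -5, -4, -3, -2, -1, 0, 1, 2, 4, 5, 6}, so |A + A| = 12.
Step 2: Doubling constant K = |A + A|/|A| = 12/5 = 12/5 ≈ 2.4000.
Step 3: Plünnecke-Ruzsa gives |3A| ≤ K³·|A| = (2.4000)³ · 5 ≈ 69.1200.
Step 4: Compute 3A = A + A + A directly by enumerating all triples (a,b,c) ∈ A³; |3A| = 19.
Step 5: Check 19 ≤ 69.1200? Yes ✓.

K = 12/5, Plünnecke-Ruzsa bound K³|A| ≈ 69.1200, |3A| = 19, inequality holds.


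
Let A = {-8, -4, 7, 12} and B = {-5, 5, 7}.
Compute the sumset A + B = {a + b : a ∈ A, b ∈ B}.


A + B = {a + b : a ∈ A, b ∈ B}.
Enumerate all |A|·|B| = 4·3 = 12 pairs (a, b) and collect distinct sums.
a = -8: -8+-5=-13, -8+5=-3, -8+7=-1
a = -4: -4+-5=-9, -4+5=1, -4+7=3
a = 7: 7+-5=2, 7+5=12, 7+7=14
a = 12: 12+-5=7, 12+5=17, 12+7=19
Collecting distinct sums: A + B = {-13, -9, -3, -1, 1, 2, 3, 7, 12, 14, 17, 19}
|A + B| = 12

A + B = {-13, -9, -3, -1, 1, 2, 3, 7, 12, 14, 17, 19}


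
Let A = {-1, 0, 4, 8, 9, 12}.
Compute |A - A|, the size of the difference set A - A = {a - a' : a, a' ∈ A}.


A - A = {a - a' : a, a' ∈ A}; |A| = 6.
Bounds: 2|A|-1 ≤ |A - A| ≤ |A|² - |A| + 1, i.e. 11 ≤ |A - A| ≤ 31.
Note: 0 ∈ A - A always (from a - a). The set is symmetric: if d ∈ A - A then -d ∈ A - A.
Enumerate nonzero differences d = a - a' with a > a' (then include -d):
Positive differences: {1, 3, 4, 5, 8, 9, 10, 12, 13}
Full difference set: {0} ∪ (positive diffs) ∪ (negative diffs).
|A - A| = 1 + 2·9 = 19 (matches direct enumeration: 19).

|A - A| = 19


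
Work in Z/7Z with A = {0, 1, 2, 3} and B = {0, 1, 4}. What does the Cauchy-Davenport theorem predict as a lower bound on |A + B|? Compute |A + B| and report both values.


Cauchy-Davenport: |A + B| ≥ min(p, |A| + |B| - 1) for A, B nonempty in Z/pZ.
|A| = 4, |B| = 3, p = 7.
CD lower bound = min(7, 4 + 3 - 1) = min(7, 6) = 6.
Compute A + B mod 7 directly:
a = 0: 0+0=0, 0+1=1, 0+4=4
a = 1: 1+0=1, 1+1=2, 1+4=5
a = 2: 2+0=2, 2+1=3, 2+4=6
a = 3: 3+0=3, 3+1=4, 3+4=0
A + B = {0, 1, 2, 3, 4, 5, 6}, so |A + B| = 7.
Verify: 7 ≥ 6? Yes ✓.

CD lower bound = 6, actual |A + B| = 7.


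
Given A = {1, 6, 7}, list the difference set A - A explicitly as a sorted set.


A - A = {a - a' : a, a' ∈ A}.
Compute a - a' for each ordered pair (a, a'):
a = 1: 1-1=0, 1-6=-5, 1-7=-6
a = 6: 6-1=5, 6-6=0, 6-7=-1
a = 7: 7-1=6, 7-6=1, 7-7=0
Collecting distinct values (and noting 0 appears from a-a):
A - A = {-6, -5, -1, 0, 1, 5, 6}
|A - A| = 7

A - A = {-6, -5, -1, 0, 1, 5, 6}


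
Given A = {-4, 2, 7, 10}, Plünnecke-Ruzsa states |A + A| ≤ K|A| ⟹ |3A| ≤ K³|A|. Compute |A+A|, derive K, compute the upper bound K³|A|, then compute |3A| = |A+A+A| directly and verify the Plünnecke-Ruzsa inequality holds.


|A| = 4.
Step 1: Compute A + A by enumerating all 16 pairs.
A + A = {-8, -2, 3, 4, 6, 9, 12, 14, 17, 20}, so |A + A| = 10.
Step 2: Doubling constant K = |A + A|/|A| = 10/4 = 10/4 ≈ 2.5000.
Step 3: Plünnecke-Ruzsa gives |3A| ≤ K³·|A| = (2.5000)³ · 4 ≈ 62.5000.
Step 4: Compute 3A = A + A + A directly by enumerating all triples (a,b,c) ∈ A³; |3A| = 19.
Step 5: Check 19 ≤ 62.5000? Yes ✓.

K = 10/4, Plünnecke-Ruzsa bound K³|A| ≈ 62.5000, |3A| = 19, inequality holds.


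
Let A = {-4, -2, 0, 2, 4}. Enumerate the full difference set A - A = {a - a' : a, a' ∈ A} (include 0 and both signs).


A - A = {a - a' : a, a' ∈ A}.
Compute a - a' for each ordered pair (a, a'):
a = -4: -4--4=0, -4--2=-2, -4-0=-4, -4-2=-6, -4-4=-8
a = -2: -2--4=2, -2--2=0, -2-0=-2, -2-2=-4, -2-4=-6
a = 0: 0--4=4, 0--2=2, 0-0=0, 0-2=-2, 0-4=-4
a = 2: 2--4=6, 2--2=4, 2-0=2, 2-2=0, 2-4=-2
a = 4: 4--4=8, 4--2=6, 4-0=4, 4-2=2, 4-4=0
Collecting distinct values (and noting 0 appears from a-a):
A - A = {-8, -6, -4, -2, 0, 2, 4, 6, 8}
|A - A| = 9

A - A = {-8, -6, -4, -2, 0, 2, 4, 6, 8}


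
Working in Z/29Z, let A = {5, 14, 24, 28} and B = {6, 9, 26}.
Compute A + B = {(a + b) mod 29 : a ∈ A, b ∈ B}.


Work in Z/29Z: reduce every sum a + b modulo 29.
Enumerate all 12 pairs:
a = 5: 5+6=11, 5+9=14, 5+26=2
a = 14: 14+6=20, 14+9=23, 14+26=11
a = 24: 24+6=1, 24+9=4, 24+26=21
a = 28: 28+6=5, 28+9=8, 28+26=25
Distinct residues collected: {1, 2, 4, 5, 8, 11, 14, 20, 21, 23, 25}
|A + B| = 11 (out of 29 total residues).

A + B = {1, 2, 4, 5, 8, 11, 14, 20, 21, 23, 25}


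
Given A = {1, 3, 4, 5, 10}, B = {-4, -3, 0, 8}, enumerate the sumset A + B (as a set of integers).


A + B = {a + b : a ∈ A, b ∈ B}.
Enumerate all |A|·|B| = 5·4 = 20 pairs (a, b) and collect distinct sums.
a = 1: 1+-4=-3, 1+-3=-2, 1+0=1, 1+8=9
a = 3: 3+-4=-1, 3+-3=0, 3+0=3, 3+8=11
a = 4: 4+-4=0, 4+-3=1, 4+0=4, 4+8=12
a = 5: 5+-4=1, 5+-3=2, 5+0=5, 5+8=13
a = 10: 10+-4=6, 10+-3=7, 10+0=10, 10+8=18
Collecting distinct sums: A + B = {-3, -2, -1, 0, 1, 2, 3, 4, 5, 6, 7, 9, 10, 11, 12, 13, 18}
|A + B| = 17

A + B = {-3, -2, -1, 0, 1, 2, 3, 4, 5, 6, 7, 9, 10, 11, 12, 13, 18}


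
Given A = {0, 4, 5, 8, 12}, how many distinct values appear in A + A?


A + A = {a + a' : a, a' ∈ A}; |A| = 5.
General bounds: 2|A| - 1 ≤ |A + A| ≤ |A|(|A|+1)/2, i.e. 9 ≤ |A + A| ≤ 15.
Lower bound 2|A|-1 is attained iff A is an arithmetic progression.
Enumerate sums a + a' for a ≤ a' (symmetric, so this suffices):
a = 0: 0+0=0, 0+4=4, 0+5=5, 0+8=8, 0+12=12
a = 4: 4+4=8, 4+5=9, 4+8=12, 4+12=16
a = 5: 5+5=10, 5+8=13, 5+12=17
a = 8: 8+8=16, 8+12=20
a = 12: 12+12=24
Distinct sums: {0, 4, 5, 8, 9, 10, 12, 13, 16, 17, 20, 24}
|A + A| = 12

|A + A| = 12


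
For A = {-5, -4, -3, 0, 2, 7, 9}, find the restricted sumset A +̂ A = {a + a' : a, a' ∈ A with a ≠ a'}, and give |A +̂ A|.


Restricted sumset: A +̂ A = {a + a' : a ∈ A, a' ∈ A, a ≠ a'}.
Equivalently, take A + A and drop any sum 2a that is achievable ONLY as a + a for a ∈ A (i.e. sums representable only with equal summands).
Enumerate pairs (a, a') with a < a' (symmetric, so each unordered pair gives one sum; this covers all a ≠ a'):
  -5 + -4 = -9
  -5 + -3 = -8
  -5 + 0 = -5
  -5 + 2 = -3
  -5 + 7 = 2
  -5 + 9 = 4
  -4 + -3 = -7
  -4 + 0 = -4
  -4 + 2 = -2
  -4 + 7 = 3
  -4 + 9 = 5
  -3 + 0 = -3
  -3 + 2 = -1
  -3 + 7 = 4
  -3 + 9 = 6
  0 + 2 = 2
  0 + 7 = 7
  0 + 9 = 9
  2 + 7 = 9
  2 + 9 = 11
  7 + 9 = 16
Collected distinct sums: {-9, -8, -7, -5, -4, -3, -2, -1, 2, 3, 4, 5, 6, 7, 9, 11, 16}
|A +̂ A| = 17
(Reference bound: |A +̂ A| ≥ 2|A| - 3 for |A| ≥ 2, with |A| = 7 giving ≥ 11.)

|A +̂ A| = 17


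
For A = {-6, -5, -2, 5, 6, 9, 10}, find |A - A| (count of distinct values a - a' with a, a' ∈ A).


A - A = {a - a' : a, a' ∈ A}; |A| = 7.
Bounds: 2|A|-1 ≤ |A - A| ≤ |A|² - |A| + 1, i.e. 13 ≤ |A - A| ≤ 43.
Note: 0 ∈ A - A always (from a - a). The set is symmetric: if d ∈ A - A then -d ∈ A - A.
Enumerate nonzero differences d = a - a' with a > a' (then include -d):
Positive differences: {1, 3, 4, 5, 7, 8, 10, 11, 12, 14, 15, 16}
Full difference set: {0} ∪ (positive diffs) ∪ (negative diffs).
|A - A| = 1 + 2·12 = 25 (matches direct enumeration: 25).

|A - A| = 25


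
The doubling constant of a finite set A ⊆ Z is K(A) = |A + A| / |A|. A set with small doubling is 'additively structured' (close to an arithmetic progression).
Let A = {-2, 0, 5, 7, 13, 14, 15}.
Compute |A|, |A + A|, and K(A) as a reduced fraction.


|A| = 7.
Compute A + A by enumerating all 49 pairs.
A + A = {-4, -2, 0, 3, 5, 7, 10, 11, 12, 13, 14, 15, 18, 19, 20, 21, 22, 26, 27, 28, 29, 30}, so |A + A| = 22.
K = |A + A| / |A| = 22/7 (already in lowest terms) ≈ 3.1429.
Reference: AP of size 7 gives K = 13/7 ≈ 1.8571; a fully generic set of size 7 gives K ≈ 4.0000.

|A| = 7, |A + A| = 22, K = 22/7.


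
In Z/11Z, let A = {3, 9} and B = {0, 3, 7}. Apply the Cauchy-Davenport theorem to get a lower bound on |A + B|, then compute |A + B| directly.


Cauchy-Davenport: |A + B| ≥ min(p, |A| + |B| - 1) for A, B nonempty in Z/pZ.
|A| = 2, |B| = 3, p = 11.
CD lower bound = min(11, 2 + 3 - 1) = min(11, 4) = 4.
Compute A + B mod 11 directly:
a = 3: 3+0=3, 3+3=6, 3+7=10
a = 9: 9+0=9, 9+3=1, 9+7=5
A + B = {1, 3, 5, 6, 9, 10}, so |A + B| = 6.
Verify: 6 ≥ 4? Yes ✓.

CD lower bound = 4, actual |A + B| = 6.


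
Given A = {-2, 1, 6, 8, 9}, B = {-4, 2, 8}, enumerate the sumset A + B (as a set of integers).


A + B = {a + b : a ∈ A, b ∈ B}.
Enumerate all |A|·|B| = 5·3 = 15 pairs (a, b) and collect distinct sums.
a = -2: -2+-4=-6, -2+2=0, -2+8=6
a = 1: 1+-4=-3, 1+2=3, 1+8=9
a = 6: 6+-4=2, 6+2=8, 6+8=14
a = 8: 8+-4=4, 8+2=10, 8+8=16
a = 9: 9+-4=5, 9+2=11, 9+8=17
Collecting distinct sums: A + B = {-6, -3, 0, 2, 3, 4, 5, 6, 8, 9, 10, 11, 14, 16, 17}
|A + B| = 15

A + B = {-6, -3, 0, 2, 3, 4, 5, 6, 8, 9, 10, 11, 14, 16, 17}


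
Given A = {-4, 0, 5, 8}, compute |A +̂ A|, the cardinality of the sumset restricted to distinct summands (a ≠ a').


Restricted sumset: A +̂ A = {a + a' : a ∈ A, a' ∈ A, a ≠ a'}.
Equivalently, take A + A and drop any sum 2a that is achievable ONLY as a + a for a ∈ A (i.e. sums representable only with equal summands).
Enumerate pairs (a, a') with a < a' (symmetric, so each unordered pair gives one sum; this covers all a ≠ a'):
  -4 + 0 = -4
  -4 + 5 = 1
  -4 + 8 = 4
  0 + 5 = 5
  0 + 8 = 8
  5 + 8 = 13
Collected distinct sums: {-4, 1, 4, 5, 8, 13}
|A +̂ A| = 6
(Reference bound: |A +̂ A| ≥ 2|A| - 3 for |A| ≥ 2, with |A| = 4 giving ≥ 5.)

|A +̂ A| = 6


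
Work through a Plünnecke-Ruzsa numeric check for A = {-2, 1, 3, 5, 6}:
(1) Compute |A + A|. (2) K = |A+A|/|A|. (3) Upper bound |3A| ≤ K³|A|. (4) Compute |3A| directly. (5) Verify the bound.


|A| = 5.
Step 1: Compute A + A by enumerating all 25 pairs.
A + A = {-4, -1, 1, 2, 3, 4, 6, 7, 8, 9, 10, 11, 12}, so |A + A| = 13.
Step 2: Doubling constant K = |A + A|/|A| = 13/5 = 13/5 ≈ 2.6000.
Step 3: Plünnecke-Ruzsa gives |3A| ≤ K³·|A| = (2.6000)³ · 5 ≈ 87.8800.
Step 4: Compute 3A = A + A + A directly by enumerating all triples (a,b,c) ∈ A³; |3A| = 22.
Step 5: Check 22 ≤ 87.8800? Yes ✓.

K = 13/5, Plünnecke-Ruzsa bound K³|A| ≈ 87.8800, |3A| = 22, inequality holds.


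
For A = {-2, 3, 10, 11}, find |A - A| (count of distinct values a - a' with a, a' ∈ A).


A - A = {a - a' : a, a' ∈ A}; |A| = 4.
Bounds: 2|A|-1 ≤ |A - A| ≤ |A|² - |A| + 1, i.e. 7 ≤ |A - A| ≤ 13.
Note: 0 ∈ A - A always (from a - a). The set is symmetric: if d ∈ A - A then -d ∈ A - A.
Enumerate nonzero differences d = a - a' with a > a' (then include -d):
Positive differences: {1, 5, 7, 8, 12, 13}
Full difference set: {0} ∪ (positive diffs) ∪ (negative diffs).
|A - A| = 1 + 2·6 = 13 (matches direct enumeration: 13).

|A - A| = 13


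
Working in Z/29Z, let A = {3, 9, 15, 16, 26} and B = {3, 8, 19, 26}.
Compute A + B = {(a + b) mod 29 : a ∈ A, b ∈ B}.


Work in Z/29Z: reduce every sum a + b modulo 29.
Enumerate all 20 pairs:
a = 3: 3+3=6, 3+8=11, 3+19=22, 3+26=0
a = 9: 9+3=12, 9+8=17, 9+19=28, 9+26=6
a = 15: 15+3=18, 15+8=23, 15+19=5, 15+26=12
a = 16: 16+3=19, 16+8=24, 16+19=6, 16+26=13
a = 26: 26+3=0, 26+8=5, 26+19=16, 26+26=23
Distinct residues collected: {0, 5, 6, 11, 12, 13, 16, 17, 18, 19, 22, 23, 24, 28}
|A + B| = 14 (out of 29 total residues).

A + B = {0, 5, 6, 11, 12, 13, 16, 17, 18, 19, 22, 23, 24, 28}


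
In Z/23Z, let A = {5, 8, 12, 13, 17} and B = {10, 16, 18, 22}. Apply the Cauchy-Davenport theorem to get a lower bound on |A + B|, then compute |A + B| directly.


Cauchy-Davenport: |A + B| ≥ min(p, |A| + |B| - 1) for A, B nonempty in Z/pZ.
|A| = 5, |B| = 4, p = 23.
CD lower bound = min(23, 5 + 4 - 1) = min(23, 8) = 8.
Compute A + B mod 23 directly:
a = 5: 5+10=15, 5+16=21, 5+18=0, 5+22=4
a = 8: 8+10=18, 8+16=1, 8+18=3, 8+22=7
a = 12: 12+10=22, 12+16=5, 12+18=7, 12+22=11
a = 13: 13+10=0, 13+16=6, 13+18=8, 13+22=12
a = 17: 17+10=4, 17+16=10, 17+18=12, 17+22=16
A + B = {0, 1, 3, 4, 5, 6, 7, 8, 10, 11, 12, 15, 16, 18, 21, 22}, so |A + B| = 16.
Verify: 16 ≥ 8? Yes ✓.

CD lower bound = 8, actual |A + B| = 16.


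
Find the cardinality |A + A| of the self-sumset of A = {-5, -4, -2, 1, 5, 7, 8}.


A + A = {a + a' : a, a' ∈ A}; |A| = 7.
General bounds: 2|A| - 1 ≤ |A + A| ≤ |A|(|A|+1)/2, i.e. 13 ≤ |A + A| ≤ 28.
Lower bound 2|A|-1 is attained iff A is an arithmetic progression.
Enumerate sums a + a' for a ≤ a' (symmetric, so this suffices):
a = -5: -5+-5=-10, -5+-4=-9, -5+-2=-7, -5+1=-4, -5+5=0, -5+7=2, -5+8=3
a = -4: -4+-4=-8, -4+-2=-6, -4+1=-3, -4+5=1, -4+7=3, -4+8=4
a = -2: -2+-2=-4, -2+1=-1, -2+5=3, -2+7=5, -2+8=6
a = 1: 1+1=2, 1+5=6, 1+7=8, 1+8=9
a = 5: 5+5=10, 5+7=12, 5+8=13
a = 7: 7+7=14, 7+8=15
a = 8: 8+8=16
Distinct sums: {-10, -9, -8, -7, -6, -4, -3, -1, 0, 1, 2, 3, 4, 5, 6, 8, 9, 10, 12, 13, 14, 15, 16}
|A + A| = 23

|A + A| = 23


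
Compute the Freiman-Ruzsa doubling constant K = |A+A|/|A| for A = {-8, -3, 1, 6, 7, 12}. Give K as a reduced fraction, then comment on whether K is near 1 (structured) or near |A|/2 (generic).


|A| = 6.
Compute A + A by enumerating all 36 pairs.
A + A = {-16, -11, -7, -6, -2, -1, 2, 3, 4, 7, 8, 9, 12, 13, 14, 18, 19, 24}, so |A + A| = 18.
K = |A + A| / |A| = 18/6 = 3/1 ≈ 3.0000.
Reference: AP of size 6 gives K = 11/6 ≈ 1.8333; a fully generic set of size 6 gives K ≈ 3.5000.

|A| = 6, |A + A| = 18, K = 18/6 = 3/1.


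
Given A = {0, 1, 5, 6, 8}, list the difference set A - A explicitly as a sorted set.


A - A = {a - a' : a, a' ∈ A}.
Compute a - a' for each ordered pair (a, a'):
a = 0: 0-0=0, 0-1=-1, 0-5=-5, 0-6=-6, 0-8=-8
a = 1: 1-0=1, 1-1=0, 1-5=-4, 1-6=-5, 1-8=-7
a = 5: 5-0=5, 5-1=4, 5-5=0, 5-6=-1, 5-8=-3
a = 6: 6-0=6, 6-1=5, 6-5=1, 6-6=0, 6-8=-2
a = 8: 8-0=8, 8-1=7, 8-5=3, 8-6=2, 8-8=0
Collecting distinct values (and noting 0 appears from a-a):
A - A = {-8, -7, -6, -5, -4, -3, -2, -1, 0, 1, 2, 3, 4, 5, 6, 7, 8}
|A - A| = 17

A - A = {-8, -7, -6, -5, -4, -3, -2, -1, 0, 1, 2, 3, 4, 5, 6, 7, 8}


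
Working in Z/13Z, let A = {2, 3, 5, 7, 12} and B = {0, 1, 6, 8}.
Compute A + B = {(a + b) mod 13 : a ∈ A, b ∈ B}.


Work in Z/13Z: reduce every sum a + b modulo 13.
Enumerate all 20 pairs:
a = 2: 2+0=2, 2+1=3, 2+6=8, 2+8=10
a = 3: 3+0=3, 3+1=4, 3+6=9, 3+8=11
a = 5: 5+0=5, 5+1=6, 5+6=11, 5+8=0
a = 7: 7+0=7, 7+1=8, 7+6=0, 7+8=2
a = 12: 12+0=12, 12+1=0, 12+6=5, 12+8=7
Distinct residues collected: {0, 2, 3, 4, 5, 6, 7, 8, 9, 10, 11, 12}
|A + B| = 12 (out of 13 total residues).

A + B = {0, 2, 3, 4, 5, 6, 7, 8, 9, 10, 11, 12}


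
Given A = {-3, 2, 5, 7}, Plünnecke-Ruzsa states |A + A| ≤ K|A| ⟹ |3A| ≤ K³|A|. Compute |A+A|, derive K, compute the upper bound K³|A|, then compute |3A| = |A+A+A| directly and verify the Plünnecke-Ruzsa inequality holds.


|A| = 4.
Step 1: Compute A + A by enumerating all 16 pairs.
A + A = {-6, -1, 2, 4, 7, 9, 10, 12, 14}, so |A + A| = 9.
Step 2: Doubling constant K = |A + A|/|A| = 9/4 = 9/4 ≈ 2.2500.
Step 3: Plünnecke-Ruzsa gives |3A| ≤ K³·|A| = (2.2500)³ · 4 ≈ 45.5625.
Step 4: Compute 3A = A + A + A directly by enumerating all triples (a,b,c) ∈ A³; |3A| = 16.
Step 5: Check 16 ≤ 45.5625? Yes ✓.

K = 9/4, Plünnecke-Ruzsa bound K³|A| ≈ 45.5625, |3A| = 16, inequality holds.


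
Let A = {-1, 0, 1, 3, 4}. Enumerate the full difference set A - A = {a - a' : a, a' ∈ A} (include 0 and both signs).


A - A = {a - a' : a, a' ∈ A}.
Compute a - a' for each ordered pair (a, a'):
a = -1: -1--1=0, -1-0=-1, -1-1=-2, -1-3=-4, -1-4=-5
a = 0: 0--1=1, 0-0=0, 0-1=-1, 0-3=-3, 0-4=-4
a = 1: 1--1=2, 1-0=1, 1-1=0, 1-3=-2, 1-4=-3
a = 3: 3--1=4, 3-0=3, 3-1=2, 3-3=0, 3-4=-1
a = 4: 4--1=5, 4-0=4, 4-1=3, 4-3=1, 4-4=0
Collecting distinct values (and noting 0 appears from a-a):
A - A = {-5, -4, -3, -2, -1, 0, 1, 2, 3, 4, 5}
|A - A| = 11

A - A = {-5, -4, -3, -2, -1, 0, 1, 2, 3, 4, 5}


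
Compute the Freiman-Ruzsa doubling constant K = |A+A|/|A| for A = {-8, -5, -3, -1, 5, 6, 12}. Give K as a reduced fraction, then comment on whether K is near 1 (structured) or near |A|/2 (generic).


|A| = 7.
Compute A + A by enumerating all 49 pairs.
A + A = {-16, -13, -11, -10, -9, -8, -6, -4, -3, -2, 0, 1, 2, 3, 4, 5, 7, 9, 10, 11, 12, 17, 18, 24}, so |A + A| = 24.
K = |A + A| / |A| = 24/7 (already in lowest terms) ≈ 3.4286.
Reference: AP of size 7 gives K = 13/7 ≈ 1.8571; a fully generic set of size 7 gives K ≈ 4.0000.

|A| = 7, |A + A| = 24, K = 24/7.


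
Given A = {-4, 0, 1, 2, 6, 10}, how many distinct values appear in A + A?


A + A = {a + a' : a, a' ∈ A}; |A| = 6.
General bounds: 2|A| - 1 ≤ |A + A| ≤ |A|(|A|+1)/2, i.e. 11 ≤ |A + A| ≤ 21.
Lower bound 2|A|-1 is attained iff A is an arithmetic progression.
Enumerate sums a + a' for a ≤ a' (symmetric, so this suffices):
a = -4: -4+-4=-8, -4+0=-4, -4+1=-3, -4+2=-2, -4+6=2, -4+10=6
a = 0: 0+0=0, 0+1=1, 0+2=2, 0+6=6, 0+10=10
a = 1: 1+1=2, 1+2=3, 1+6=7, 1+10=11
a = 2: 2+2=4, 2+6=8, 2+10=12
a = 6: 6+6=12, 6+10=16
a = 10: 10+10=20
Distinct sums: {-8, -4, -3, -2, 0, 1, 2, 3, 4, 6, 7, 8, 10, 11, 12, 16, 20}
|A + A| = 17

|A + A| = 17
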